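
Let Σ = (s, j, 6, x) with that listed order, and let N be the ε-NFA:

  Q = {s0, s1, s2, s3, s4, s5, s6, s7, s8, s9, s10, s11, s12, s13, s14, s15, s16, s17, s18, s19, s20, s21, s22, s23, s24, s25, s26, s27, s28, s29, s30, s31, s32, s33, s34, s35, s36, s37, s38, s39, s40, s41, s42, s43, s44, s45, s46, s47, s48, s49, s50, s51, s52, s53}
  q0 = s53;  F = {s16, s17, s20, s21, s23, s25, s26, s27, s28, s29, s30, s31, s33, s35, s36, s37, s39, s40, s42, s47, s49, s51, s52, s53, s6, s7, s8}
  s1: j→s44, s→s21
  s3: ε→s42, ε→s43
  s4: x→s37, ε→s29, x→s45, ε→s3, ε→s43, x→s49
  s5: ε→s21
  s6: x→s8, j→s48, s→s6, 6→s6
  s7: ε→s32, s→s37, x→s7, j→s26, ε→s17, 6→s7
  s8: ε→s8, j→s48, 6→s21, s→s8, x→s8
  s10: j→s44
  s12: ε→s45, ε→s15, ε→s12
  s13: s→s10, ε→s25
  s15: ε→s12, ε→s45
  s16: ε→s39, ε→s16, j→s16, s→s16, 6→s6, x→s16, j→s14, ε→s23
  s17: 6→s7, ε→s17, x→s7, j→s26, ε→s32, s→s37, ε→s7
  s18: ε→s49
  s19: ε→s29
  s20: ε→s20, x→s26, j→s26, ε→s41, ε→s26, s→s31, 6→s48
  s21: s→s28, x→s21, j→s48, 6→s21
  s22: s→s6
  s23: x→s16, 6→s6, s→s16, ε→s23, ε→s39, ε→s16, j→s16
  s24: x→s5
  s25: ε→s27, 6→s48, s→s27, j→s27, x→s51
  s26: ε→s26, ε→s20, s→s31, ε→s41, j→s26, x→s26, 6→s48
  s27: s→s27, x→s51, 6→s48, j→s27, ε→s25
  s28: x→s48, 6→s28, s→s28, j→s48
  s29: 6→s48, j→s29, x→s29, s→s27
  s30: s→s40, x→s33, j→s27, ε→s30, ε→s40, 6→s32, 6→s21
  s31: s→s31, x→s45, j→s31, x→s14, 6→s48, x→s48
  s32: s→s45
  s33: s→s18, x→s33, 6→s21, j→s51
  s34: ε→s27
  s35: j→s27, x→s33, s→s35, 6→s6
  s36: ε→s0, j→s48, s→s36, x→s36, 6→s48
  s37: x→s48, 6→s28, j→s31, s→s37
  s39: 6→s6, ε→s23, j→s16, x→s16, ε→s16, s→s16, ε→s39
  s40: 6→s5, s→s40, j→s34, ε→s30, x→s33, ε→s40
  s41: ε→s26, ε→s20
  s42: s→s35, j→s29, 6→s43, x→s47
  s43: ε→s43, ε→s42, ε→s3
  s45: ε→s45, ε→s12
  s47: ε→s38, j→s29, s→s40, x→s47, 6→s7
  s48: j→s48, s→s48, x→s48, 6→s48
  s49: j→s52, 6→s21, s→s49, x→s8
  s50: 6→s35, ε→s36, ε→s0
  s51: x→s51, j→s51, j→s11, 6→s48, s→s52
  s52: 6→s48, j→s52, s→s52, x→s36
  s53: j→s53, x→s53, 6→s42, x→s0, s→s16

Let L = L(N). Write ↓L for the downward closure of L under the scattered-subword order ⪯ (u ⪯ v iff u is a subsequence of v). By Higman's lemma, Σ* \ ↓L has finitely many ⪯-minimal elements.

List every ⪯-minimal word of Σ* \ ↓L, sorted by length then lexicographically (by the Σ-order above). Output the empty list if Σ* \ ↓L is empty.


Antichain: [s6j, 6j6, 6x6sx, 6sxsxj].

|Q|=54, |F|=27, |δ|=182 (53 ε).
min D↑ (22 st, q0=0, F={7}): 0:s→1,j→0,6→2,x→0 1:s→1,j→1,6→3,x→1 2:s→4,j→5,6→2,x→6 3:s→3,j→7,6→3,x→8 4:s→4,j→9,6→3,x→10 5:s→9,j→5,6→7,x→5 6:s→11,j→5,6→12,x→6 7:s→7,j→7,6→7,x→7 8:s→8,j→7,6→13,x→8 9:s→9,j→9,6→7,x→14 10:s→15,j→14,6→13,x→10 11:s→11,j→9,6→13,x→10 12:s→16,j→17,6→12,x→12 13:s→18,j→7,6→13,x→13 14:s→19,j→14,6→7,x→14 15:s→15,j→19,6→13,x→8 16:s→16,j→20,6→18,x→7 17:s→20,j→17,6→7,x→17 18:s→18,j→7,6→18,x→7 19:s→19,j→19,6→7,x→21 20:s→20,j→20,6→7,x→7 21:s→21,j→7,6→7,x→21.
's6j': |S_i|=[42, 30, 10, 1] end={s48} — reject; 3/3 single-dels accept.
'6j6': run [42, 38, 18, 1] end={s48} rej; 3/3 deletions ∈↓L.
'6x6sx': |S_i|=[42, 38, 33, 16, 8, 5] end={s12,s14,s15,s45,s48} ∉↓L; 5/5 del acc.
'6sxsxj': N↓-sim [42, 38, 27, 16, 9, 6, 1] end={s48} rej; 6/6 single-dels accept.
4 obstructions.


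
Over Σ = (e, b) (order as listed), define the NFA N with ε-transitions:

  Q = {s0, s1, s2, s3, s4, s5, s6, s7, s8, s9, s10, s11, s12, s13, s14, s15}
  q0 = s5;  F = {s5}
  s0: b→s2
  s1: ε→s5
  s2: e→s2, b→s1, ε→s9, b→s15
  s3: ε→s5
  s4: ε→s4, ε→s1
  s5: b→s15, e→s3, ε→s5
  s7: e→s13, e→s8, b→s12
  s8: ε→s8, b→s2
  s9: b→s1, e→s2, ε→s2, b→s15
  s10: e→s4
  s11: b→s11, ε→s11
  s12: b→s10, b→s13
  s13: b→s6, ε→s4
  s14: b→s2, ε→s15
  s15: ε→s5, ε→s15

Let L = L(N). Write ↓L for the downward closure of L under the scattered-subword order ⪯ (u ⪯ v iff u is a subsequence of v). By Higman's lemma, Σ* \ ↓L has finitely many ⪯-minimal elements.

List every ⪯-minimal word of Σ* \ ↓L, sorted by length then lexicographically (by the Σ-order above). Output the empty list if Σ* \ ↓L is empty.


|Q|=16, |F|=1, |δ|=32 (13 ε).
min D↑ (1 st, q0=0, F={}): 0:e→0,b→0 (ε-aug+det+¬).
L(D↑) = ∅ ⇒ ↓L = Σ*.

Antichain: [].


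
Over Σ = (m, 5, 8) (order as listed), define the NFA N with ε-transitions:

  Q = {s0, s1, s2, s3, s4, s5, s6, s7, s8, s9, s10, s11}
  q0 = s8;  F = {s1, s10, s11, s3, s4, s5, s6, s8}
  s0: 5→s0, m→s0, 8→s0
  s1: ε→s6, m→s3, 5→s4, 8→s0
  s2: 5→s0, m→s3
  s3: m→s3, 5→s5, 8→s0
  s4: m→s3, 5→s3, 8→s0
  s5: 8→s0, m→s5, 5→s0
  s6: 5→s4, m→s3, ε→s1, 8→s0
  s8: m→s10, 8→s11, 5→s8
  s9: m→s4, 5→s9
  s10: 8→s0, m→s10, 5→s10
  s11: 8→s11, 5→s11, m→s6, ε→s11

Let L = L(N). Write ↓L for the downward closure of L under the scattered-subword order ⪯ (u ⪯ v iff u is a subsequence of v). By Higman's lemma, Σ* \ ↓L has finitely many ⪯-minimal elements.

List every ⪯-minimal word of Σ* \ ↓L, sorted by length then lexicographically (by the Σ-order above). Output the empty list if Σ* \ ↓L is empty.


|Q|=12, |F|=8, |δ|=34 (3 ε).
min D↑ (8 st, q0=0, F={3}): 0:m→1,5→0,8→2 1:m→1,5→1,8→3 2:m→4,5→2,8→2 3:m→3,5→3,8→3 4:m→5,5→6,8→3 5:m→5,5→7,8→3 6:m→5,5→5,8→3 7:m→7,5→3,8→3 (ε-aug+det+¬).
'm8': run [9, 7, 1] end={s0} ∉↓L; 2/2 del acc.
'8mm55': N↓-sim [9, 7, 6, 3, 2, 1] end={s0} — reject; 5/5 single-dels accept.
'8m5555': run [9, 7, 6, 4, 3, 2, 1] end={s0} ∉↓L; 6/6 single-dels accept.
3 minimals (antichain).

A = [m8, 8mm55, 8m5555].


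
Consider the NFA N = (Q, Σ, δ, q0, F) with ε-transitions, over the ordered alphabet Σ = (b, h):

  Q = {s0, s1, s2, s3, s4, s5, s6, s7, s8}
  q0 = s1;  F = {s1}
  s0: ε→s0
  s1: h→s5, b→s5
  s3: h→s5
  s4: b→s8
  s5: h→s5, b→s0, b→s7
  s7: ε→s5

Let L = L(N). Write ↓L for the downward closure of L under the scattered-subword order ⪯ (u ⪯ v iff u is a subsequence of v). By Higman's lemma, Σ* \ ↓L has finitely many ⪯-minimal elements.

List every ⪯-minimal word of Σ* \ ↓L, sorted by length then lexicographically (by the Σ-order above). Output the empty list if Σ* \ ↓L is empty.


|Q|=9, |F|=1, |δ|=9 (2 ε).
min D↑ (2 st, q0=0, F={1}): 0:b→1,h→1 1:b→1,h→1 [Hopcroft].
'b': N↓-sim [4, 3] end={s0,s5,s7} rej; 1/1 del acc.
'h': |S_i|=[4, 3] end={s0,s5,s7} rej; 1/1 deletions ∈↓L.
2 minimals (antichain).

min(Σ*\↓L) = [b, h].


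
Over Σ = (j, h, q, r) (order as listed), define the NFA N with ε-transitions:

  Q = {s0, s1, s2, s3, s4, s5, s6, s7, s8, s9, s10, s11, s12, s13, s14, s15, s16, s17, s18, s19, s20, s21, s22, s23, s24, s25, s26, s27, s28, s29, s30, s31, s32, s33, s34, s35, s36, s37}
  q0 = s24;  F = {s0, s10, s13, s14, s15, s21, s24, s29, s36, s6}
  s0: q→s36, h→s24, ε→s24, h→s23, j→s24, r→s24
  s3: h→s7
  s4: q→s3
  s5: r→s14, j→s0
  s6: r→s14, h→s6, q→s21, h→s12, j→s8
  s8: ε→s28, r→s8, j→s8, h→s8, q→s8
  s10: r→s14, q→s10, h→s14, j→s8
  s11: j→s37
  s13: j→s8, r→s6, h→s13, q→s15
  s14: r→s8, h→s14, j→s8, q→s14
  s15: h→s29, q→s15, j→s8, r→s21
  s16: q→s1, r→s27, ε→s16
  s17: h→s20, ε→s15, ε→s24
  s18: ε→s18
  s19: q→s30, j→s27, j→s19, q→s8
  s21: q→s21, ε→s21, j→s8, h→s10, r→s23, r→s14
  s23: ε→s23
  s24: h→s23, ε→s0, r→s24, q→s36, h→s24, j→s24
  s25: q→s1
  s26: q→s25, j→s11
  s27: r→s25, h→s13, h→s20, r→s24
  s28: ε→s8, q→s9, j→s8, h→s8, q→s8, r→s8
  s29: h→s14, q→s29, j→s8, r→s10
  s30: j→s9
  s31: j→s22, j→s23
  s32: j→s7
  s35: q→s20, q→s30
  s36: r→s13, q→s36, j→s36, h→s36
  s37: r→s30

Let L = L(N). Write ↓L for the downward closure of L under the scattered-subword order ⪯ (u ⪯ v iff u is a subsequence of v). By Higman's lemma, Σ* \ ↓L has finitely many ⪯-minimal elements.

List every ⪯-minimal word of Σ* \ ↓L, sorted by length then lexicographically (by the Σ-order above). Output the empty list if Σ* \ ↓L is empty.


|Q|=38, |F|=10, |δ|=89 (10 ε).
min D↑ (10 st, q0=0, F={3}): 0:j→0,h→0,q→1,r→0 1:j→1,h→1,q→1,r→2 2:j→3,h→2,q→4,r→5 3:j→3,h→3,q→3,r→3 4:j→3,h→6,q→4,r→7 5:j→3,h→5,q→7,r→8 6:j→3,h→8,q→6,r→9 7:j→3,h→9,q→7,r→8 8:j→3,h→8,q→8,r→3 9:j→3,h→8,q→9,r→8 [Hopcroft].
'qrj': N↓-sim [15, 13, 12, 3] end={s28,s8,s9} rej; 3/3 deletions ∈↓L.
'qrrrr': |S_i|=[15, 13, 12, 9, 5, 3] end={s28,s8,s9} — reject; 5/5 single-dels accept.
'qrqhhr': N↓-sim [15, 13, 12, 9, 6, 4, 3] end={s28,s8,s9} rej; 6/6 deletions ∈↓L.
3 obstructions.

min(Σ*\↓L) = [qrj, qrrrr, qrqhhr].


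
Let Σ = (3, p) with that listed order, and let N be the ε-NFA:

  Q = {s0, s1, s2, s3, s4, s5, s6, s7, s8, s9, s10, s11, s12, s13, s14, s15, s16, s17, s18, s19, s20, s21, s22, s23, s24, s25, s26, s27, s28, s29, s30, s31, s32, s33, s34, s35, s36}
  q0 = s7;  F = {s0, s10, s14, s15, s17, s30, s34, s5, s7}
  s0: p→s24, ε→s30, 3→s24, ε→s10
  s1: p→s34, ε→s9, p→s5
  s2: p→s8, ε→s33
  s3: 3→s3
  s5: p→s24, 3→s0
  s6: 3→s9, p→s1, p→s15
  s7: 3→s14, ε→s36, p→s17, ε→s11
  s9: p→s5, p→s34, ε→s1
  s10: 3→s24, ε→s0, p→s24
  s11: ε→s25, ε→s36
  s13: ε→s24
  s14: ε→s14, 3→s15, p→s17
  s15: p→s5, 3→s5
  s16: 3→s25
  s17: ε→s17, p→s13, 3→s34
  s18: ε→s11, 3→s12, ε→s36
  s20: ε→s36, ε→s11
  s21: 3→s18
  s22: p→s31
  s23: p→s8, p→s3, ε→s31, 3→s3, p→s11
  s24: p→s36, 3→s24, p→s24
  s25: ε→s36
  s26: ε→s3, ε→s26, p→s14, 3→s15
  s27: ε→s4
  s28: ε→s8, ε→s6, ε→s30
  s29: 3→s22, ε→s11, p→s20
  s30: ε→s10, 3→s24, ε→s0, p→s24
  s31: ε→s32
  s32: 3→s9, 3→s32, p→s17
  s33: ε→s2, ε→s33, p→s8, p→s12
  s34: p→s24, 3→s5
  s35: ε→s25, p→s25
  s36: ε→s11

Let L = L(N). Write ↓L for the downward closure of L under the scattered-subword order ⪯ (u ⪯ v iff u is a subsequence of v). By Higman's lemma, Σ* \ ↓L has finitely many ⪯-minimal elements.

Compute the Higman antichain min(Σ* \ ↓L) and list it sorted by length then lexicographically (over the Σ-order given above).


|Q|=37, |F|=9, |δ|=81 (33 ε).
min D↑ (8 st, q0=0, F={5}): 0:3→1,p→2 1:3→3,p→2 2:3→4,p→5 3:3→6,p→6 4:3→6,p→5 5:3→5,p→5 6:3→7,p→5 7:3→5,p→5.
'pp': N↓-sim [14, 11, 5] end={s11,s13,s24,s25,s36} — reject; 2/2 del acc.
'333p': run [14, 13, 10, 8, 4] end={s11,s24,s25,s36} rej; 4/4 del acc.
'33333': |S_i|=[14, 13, 10, 8, 7, 4] end={s11,s24,s25,s36} rej; 5/5 single-dels accept.
'33p33': N↓-sim [14, 13, 10, 8, 7, 4] end={s11,s24,s25,s36} rej; 5/5 deletions ∈↓L.
'p3333': run [14, 11, 9, 8, 7, 4] end={s11,s24,s25,s36} ∉↓L; 5/5 deletions ∈↓L.
5 minimals (antichain).

min(Σ*\↓L) = [pp, 333p, 33333, 33p33, p3333].


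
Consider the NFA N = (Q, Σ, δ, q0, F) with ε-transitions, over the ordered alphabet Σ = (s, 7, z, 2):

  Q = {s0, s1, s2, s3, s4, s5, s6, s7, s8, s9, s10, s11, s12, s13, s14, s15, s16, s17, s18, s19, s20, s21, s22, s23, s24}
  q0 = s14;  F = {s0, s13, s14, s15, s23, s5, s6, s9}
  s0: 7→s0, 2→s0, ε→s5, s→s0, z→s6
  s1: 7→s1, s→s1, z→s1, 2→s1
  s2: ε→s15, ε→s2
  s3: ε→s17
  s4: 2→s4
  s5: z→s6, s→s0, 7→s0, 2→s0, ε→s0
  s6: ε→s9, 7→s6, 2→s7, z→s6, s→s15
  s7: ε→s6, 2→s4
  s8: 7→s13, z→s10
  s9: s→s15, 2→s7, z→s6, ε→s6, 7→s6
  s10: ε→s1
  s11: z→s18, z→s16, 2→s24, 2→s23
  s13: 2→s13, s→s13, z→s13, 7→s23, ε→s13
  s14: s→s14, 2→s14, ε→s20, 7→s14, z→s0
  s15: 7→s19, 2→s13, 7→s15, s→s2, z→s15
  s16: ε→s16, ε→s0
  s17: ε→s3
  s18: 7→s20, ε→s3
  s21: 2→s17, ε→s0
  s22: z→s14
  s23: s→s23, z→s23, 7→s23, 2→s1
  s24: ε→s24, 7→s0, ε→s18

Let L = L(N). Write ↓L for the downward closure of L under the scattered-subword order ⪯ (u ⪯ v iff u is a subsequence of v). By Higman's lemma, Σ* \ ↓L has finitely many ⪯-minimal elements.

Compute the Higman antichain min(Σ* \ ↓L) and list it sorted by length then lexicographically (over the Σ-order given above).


Antichain: [zzs272].

|Q|=25, |F|=8, |δ|=67 (18 ε).
min D↑ (7 st, q0=0, F={6}): 0:s→0,7→0,z→1,2→0 1:s→1,7→1,z→2,2→1 2:s→3,7→2,z→2,2→2 3:s→3,7→3,z→3,2→4 4:s→4,7→5,z→4,2→4 5:s→5,7→5,z→5,2→6 6:s→6,7→6,z→6,2→6 [Hopcroft].
'zzs272': |S_i|=[14, 12, 10, 6, 3, 2, 1] end={s1} rej; 6/6 deletions ∈↓L.
1 words, ⪯-incomp.


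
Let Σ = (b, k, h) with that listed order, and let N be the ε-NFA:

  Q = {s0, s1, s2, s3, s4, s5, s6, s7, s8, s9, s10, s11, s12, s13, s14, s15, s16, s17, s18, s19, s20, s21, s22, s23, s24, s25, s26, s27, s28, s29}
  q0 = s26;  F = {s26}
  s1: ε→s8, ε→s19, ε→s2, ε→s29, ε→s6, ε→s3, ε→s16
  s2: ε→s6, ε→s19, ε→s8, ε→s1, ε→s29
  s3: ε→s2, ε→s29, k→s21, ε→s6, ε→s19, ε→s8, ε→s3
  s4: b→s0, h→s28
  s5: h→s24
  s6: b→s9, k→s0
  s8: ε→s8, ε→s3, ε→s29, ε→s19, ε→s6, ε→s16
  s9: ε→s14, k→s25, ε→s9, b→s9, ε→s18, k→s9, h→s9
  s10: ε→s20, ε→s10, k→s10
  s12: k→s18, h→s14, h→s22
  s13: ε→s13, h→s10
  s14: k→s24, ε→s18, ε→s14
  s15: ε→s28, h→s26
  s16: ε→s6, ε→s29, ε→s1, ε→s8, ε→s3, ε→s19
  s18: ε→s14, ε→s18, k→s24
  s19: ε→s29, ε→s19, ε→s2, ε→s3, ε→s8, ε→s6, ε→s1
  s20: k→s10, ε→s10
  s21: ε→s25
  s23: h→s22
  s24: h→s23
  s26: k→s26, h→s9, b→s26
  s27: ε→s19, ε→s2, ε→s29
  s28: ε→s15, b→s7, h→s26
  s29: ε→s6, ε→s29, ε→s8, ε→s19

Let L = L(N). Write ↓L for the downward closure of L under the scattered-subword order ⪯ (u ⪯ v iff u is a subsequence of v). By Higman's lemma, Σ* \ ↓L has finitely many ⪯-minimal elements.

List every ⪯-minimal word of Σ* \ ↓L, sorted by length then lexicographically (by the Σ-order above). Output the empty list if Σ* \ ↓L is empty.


|Q|=30, |F|=1, |δ|=84 (58 ε).
min D↑ (2 st, q0=0, F={1}): 0:b→0,k→0,h→1 1:b→1,k→1,h→1.
'h': run [8, 7] end={s14,s18,s22,s23,s24,s25,s9} rej; 1/1 single-dels accept.
1 words, ⪯-incomp.

Antichain: [h].


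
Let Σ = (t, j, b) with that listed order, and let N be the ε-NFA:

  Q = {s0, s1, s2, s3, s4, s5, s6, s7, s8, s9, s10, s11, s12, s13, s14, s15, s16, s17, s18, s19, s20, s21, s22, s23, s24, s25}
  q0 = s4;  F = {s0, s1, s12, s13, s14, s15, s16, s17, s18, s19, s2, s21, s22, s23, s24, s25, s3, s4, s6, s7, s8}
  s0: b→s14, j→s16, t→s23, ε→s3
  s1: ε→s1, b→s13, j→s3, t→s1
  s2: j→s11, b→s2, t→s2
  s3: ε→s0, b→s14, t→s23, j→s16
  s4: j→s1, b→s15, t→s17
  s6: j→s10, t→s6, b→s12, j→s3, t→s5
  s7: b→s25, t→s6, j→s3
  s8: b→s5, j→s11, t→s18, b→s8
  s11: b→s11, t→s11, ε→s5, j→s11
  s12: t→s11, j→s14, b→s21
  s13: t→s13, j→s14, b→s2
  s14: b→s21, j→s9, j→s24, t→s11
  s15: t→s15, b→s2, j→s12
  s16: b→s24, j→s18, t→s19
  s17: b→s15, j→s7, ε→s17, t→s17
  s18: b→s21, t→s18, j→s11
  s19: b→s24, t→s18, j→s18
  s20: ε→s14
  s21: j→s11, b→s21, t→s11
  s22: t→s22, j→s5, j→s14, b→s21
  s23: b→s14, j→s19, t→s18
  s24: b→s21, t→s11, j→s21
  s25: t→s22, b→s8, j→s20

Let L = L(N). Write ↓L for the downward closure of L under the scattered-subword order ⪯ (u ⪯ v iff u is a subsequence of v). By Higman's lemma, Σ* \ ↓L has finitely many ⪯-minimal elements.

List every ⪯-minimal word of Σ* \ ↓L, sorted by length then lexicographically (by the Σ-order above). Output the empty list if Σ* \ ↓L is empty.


|Q|=26, |F|=21, |δ|=77 (6 ε).
min D↑ (21 st, q0=0, F={14}): 0:t→1,j→2,b→3 1:t→1,j→4,b→3 2:t→2,j→5,b→6 3:t→3,j→7,b→8 4:t→9,j→5,b→10 5:t→11,j→12,b→13 6:t→6,j→13,b→8 7:t→14,j→13,b→15 8:t→8,j→14,b→8 9:t→9,j→5,b→7 10:t→16,j→13,b→17 11:t→18,j→19,b→13 12:t→19,j→18,b→20 13:t→14,j→20,b→15 14:t→14,j→14,b→14 15:t→14,j→14,b→15 16:t→16,j→13,b→15 17:t→18,j→14,b→17 18:t→18,j→14,b→15 19:t→18,j→18,b→20 20:t→14,j→15,b→15 (ε-aug+det+¬).
'bjt': N↓-sim [26, 15, 8, 2] end={s11,s5} — reject; 3/3 single-dels accept.
'bbj': |S_i|=[26, 15, 6, 2] end={s11,s5} rej; 3/3 deletions ∈↓L.
'jjbt': run [26, 23, 14, 6, 2] end={s11,s5} rej; 4/4 single-dels accept.
'tjtbt': N↓-sim [26, 25, 20, 16, 7, 2] end={s11,s5} rej; 5/5 single-dels accept.
'jjttj': run [26, 23, 14, 9, 4, 2] end={s11,s5} — reject; 5/5 single-dels accept.
'jjjjj': run [26, 23, 14, 8, 4, 2] end={s11,s5} ∉↓L; 5/5 deletions ∈↓L.
6 obstructions.

A = [bjt, bbj, jjbt, tjtbt, jjttj, jjjjj].


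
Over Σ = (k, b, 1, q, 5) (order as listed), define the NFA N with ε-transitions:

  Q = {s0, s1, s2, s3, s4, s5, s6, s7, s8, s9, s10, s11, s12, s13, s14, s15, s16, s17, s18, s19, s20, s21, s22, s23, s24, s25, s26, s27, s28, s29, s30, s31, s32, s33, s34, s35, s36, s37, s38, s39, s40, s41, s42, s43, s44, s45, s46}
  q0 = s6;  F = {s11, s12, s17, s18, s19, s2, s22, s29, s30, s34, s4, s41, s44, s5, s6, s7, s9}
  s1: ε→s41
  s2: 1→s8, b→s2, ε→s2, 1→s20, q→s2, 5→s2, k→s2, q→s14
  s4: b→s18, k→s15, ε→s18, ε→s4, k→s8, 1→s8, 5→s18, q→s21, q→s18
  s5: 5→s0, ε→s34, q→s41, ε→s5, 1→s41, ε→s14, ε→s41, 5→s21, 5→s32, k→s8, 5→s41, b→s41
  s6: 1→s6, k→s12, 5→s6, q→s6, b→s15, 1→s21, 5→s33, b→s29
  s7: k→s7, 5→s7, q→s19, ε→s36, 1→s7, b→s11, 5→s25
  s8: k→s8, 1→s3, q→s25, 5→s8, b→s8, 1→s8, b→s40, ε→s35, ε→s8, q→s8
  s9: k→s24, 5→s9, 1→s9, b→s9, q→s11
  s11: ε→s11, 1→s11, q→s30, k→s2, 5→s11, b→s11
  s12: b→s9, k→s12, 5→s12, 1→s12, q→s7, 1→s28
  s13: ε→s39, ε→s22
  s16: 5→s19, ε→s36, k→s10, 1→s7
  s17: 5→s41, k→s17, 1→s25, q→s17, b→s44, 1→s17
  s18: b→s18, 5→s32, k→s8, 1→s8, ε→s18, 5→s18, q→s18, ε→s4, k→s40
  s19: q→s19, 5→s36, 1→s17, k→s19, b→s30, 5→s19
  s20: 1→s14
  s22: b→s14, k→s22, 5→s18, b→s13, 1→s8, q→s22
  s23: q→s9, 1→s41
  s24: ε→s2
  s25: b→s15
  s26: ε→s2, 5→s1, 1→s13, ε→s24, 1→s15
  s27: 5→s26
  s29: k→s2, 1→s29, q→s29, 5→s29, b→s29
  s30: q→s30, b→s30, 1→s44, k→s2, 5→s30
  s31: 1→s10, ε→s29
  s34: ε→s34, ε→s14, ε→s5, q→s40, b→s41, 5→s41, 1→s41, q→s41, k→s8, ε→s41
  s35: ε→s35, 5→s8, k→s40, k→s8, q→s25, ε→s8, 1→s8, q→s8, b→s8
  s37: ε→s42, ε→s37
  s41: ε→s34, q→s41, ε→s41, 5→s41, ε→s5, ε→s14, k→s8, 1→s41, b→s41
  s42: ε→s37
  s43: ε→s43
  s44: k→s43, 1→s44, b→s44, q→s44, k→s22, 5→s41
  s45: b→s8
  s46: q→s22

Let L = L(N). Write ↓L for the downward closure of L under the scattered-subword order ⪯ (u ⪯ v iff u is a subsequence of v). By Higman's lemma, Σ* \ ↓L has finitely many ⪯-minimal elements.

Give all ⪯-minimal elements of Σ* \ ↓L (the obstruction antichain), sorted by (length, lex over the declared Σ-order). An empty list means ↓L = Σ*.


Antichain: [bk1, kqq15k].

|Q|=47, |F|=17, |δ|=168 (35 ε).
min D↑ (15 st, q0=0, F={8}): 0:k→1,b→2,1→0,q→0,5→0 1:k→1,b→3,1→1,q→4,5→1 2:k→5,b→2,1→2,q→2,5→2 3:k→5,b→3,1→3,q→6,5→3 4:k→4,b→6,1→4,q→7,5→4 5:k→5,b→5,1→8,q→5,5→5 6:k→5,b→6,1→6,q→9,5→6 7:k→7,b→9,1→10,q→7,5→7 8:k→8,b→8,1→8,q→8,5→8 9:k→5,b→9,1→11,q→9,5→9 10:k→10,b→11,1→10,q→10,5→12 11:k→13,b→11,1→11,q→11,5→12 12:k→8,b→12,1→12,q→12,5→12 13:k→13,b→13,1→8,q→13,5→14 14:k→8,b→14,1→8,q→14,5→14 [Hopcroft].
'bk1': run [35, 27, 18, 8] end={s14,s15,s20,s25,s3,s35,s40,s8} rej; 3/3 deletions ∈↓L.
'kqq15k': |S_i|=[35, 32, 28, 26, 22, 15, 6] end={s15,s25,s3,s35,s40,s8} — reject; 6/6 del acc.
2 words, ⪯-incomp.


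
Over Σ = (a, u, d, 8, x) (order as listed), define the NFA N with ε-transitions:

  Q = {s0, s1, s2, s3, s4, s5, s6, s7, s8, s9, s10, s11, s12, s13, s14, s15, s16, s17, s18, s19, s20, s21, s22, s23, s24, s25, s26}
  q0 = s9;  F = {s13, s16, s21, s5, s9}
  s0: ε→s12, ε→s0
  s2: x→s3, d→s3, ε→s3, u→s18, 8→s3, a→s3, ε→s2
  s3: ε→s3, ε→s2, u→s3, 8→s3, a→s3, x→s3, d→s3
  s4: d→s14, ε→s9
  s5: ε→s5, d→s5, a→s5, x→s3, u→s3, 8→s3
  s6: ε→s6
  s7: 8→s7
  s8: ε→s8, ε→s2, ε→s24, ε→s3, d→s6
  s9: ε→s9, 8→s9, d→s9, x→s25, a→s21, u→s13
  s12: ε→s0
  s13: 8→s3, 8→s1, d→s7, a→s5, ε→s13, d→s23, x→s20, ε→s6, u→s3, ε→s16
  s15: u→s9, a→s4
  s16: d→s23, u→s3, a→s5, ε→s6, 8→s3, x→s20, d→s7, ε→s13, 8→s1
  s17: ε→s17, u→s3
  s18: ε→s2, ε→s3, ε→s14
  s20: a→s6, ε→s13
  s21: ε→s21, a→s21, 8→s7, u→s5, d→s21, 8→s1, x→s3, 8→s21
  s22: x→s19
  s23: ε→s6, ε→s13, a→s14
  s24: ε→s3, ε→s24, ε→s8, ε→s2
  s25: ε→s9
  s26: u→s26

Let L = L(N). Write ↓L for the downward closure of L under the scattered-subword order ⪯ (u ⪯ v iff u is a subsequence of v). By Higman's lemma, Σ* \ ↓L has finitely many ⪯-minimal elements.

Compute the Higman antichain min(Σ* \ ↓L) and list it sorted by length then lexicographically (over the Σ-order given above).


min(Σ*\↓L) = [ax, uu, u8].

|Q|=27, |F|=5, |δ|=84 (33 ε).
min D↑ (5 st, q0=0, F={4}): 0:a→1,u→2,d→0,8→0,x→0 1:a→1,u→3,d→1,8→1,x→4 2:a→3,u→4,d→2,8→4,x→2 3:a→3,u→4,d→3,8→4,x→4 4:a→4,u→4,d→4,8→4,x→4 [Hopcroft].
'ax': run [15, 9, 4] end={s14,s18,s2,s3} ∉↓L; 2/2 deletions ∈↓L.
'uu': |S_i|=[15, 12, 4] end={s14,s18,s2,s3} — reject; 2/2 single-dels accept.
'u8': |S_i|=[15, 12, 6] end={s1,s14,s18,s2,s3,s7} — reject; 2/2 single-dels accept.
3 words, ⪯-incomp.


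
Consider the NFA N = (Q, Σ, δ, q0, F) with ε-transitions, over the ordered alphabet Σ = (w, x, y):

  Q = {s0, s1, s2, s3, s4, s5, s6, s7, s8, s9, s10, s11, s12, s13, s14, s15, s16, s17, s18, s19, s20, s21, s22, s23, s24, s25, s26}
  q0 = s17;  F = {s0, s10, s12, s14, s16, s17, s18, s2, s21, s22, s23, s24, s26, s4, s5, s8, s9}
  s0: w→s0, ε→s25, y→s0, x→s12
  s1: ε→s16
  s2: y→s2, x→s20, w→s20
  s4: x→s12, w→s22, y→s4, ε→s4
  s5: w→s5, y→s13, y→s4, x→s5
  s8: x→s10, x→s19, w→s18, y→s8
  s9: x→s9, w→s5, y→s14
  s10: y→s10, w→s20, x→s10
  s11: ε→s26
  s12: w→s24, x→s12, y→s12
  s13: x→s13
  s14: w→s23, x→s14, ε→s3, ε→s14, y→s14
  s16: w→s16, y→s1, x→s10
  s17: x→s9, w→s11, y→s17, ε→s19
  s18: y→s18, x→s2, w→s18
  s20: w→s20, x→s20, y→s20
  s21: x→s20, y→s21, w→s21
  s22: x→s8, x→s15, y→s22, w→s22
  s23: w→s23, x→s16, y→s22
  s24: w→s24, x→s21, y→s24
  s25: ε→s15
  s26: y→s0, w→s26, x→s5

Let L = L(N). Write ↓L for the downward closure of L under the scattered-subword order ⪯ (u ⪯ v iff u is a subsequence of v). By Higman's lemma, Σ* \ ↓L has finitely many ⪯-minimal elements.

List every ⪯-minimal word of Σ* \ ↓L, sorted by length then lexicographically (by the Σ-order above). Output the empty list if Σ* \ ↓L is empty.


|Q|=27, |F|=17, |δ|=66 (8 ε).
min D↑ (18 st, q0=0, F={16}): 0:w→1,x→2,y→0 1:w→1,x→3,y→4 2:w→3,x→2,y→5 3:w→3,x→3,y→6 4:w→4,x→7,y→4 5:w→8,x→5,y→5 6:w→9,x→7,y→6 7:w→10,x→7,y→7 8:w→8,x→11,y→9 9:w→9,x→12,y→9 10:w→10,x→13,y→10 11:w→11,x→14,y→11 12:w→15,x→14,y→12 13:w→13,x→16,y→13 14:w→16,x→14,y→14 15:w→15,x→17,y→15 16:w→16,x→16,y→16 17:w→16,x→16,y→17 (ε-aug+det+¬).
'wyxwxx': |S_i|=[25, 21, 17, 11, 5, 3, 1] end={s20} rej; 6/6 deletions ∈↓L.
'xywxxw': |S_i|=[25, 20, 18, 13, 10, 4, 1] end={s20} ∉↓L; 6/6 single-dels accept.
2 obstructions.

A = [wyxwxx, xywxxw].


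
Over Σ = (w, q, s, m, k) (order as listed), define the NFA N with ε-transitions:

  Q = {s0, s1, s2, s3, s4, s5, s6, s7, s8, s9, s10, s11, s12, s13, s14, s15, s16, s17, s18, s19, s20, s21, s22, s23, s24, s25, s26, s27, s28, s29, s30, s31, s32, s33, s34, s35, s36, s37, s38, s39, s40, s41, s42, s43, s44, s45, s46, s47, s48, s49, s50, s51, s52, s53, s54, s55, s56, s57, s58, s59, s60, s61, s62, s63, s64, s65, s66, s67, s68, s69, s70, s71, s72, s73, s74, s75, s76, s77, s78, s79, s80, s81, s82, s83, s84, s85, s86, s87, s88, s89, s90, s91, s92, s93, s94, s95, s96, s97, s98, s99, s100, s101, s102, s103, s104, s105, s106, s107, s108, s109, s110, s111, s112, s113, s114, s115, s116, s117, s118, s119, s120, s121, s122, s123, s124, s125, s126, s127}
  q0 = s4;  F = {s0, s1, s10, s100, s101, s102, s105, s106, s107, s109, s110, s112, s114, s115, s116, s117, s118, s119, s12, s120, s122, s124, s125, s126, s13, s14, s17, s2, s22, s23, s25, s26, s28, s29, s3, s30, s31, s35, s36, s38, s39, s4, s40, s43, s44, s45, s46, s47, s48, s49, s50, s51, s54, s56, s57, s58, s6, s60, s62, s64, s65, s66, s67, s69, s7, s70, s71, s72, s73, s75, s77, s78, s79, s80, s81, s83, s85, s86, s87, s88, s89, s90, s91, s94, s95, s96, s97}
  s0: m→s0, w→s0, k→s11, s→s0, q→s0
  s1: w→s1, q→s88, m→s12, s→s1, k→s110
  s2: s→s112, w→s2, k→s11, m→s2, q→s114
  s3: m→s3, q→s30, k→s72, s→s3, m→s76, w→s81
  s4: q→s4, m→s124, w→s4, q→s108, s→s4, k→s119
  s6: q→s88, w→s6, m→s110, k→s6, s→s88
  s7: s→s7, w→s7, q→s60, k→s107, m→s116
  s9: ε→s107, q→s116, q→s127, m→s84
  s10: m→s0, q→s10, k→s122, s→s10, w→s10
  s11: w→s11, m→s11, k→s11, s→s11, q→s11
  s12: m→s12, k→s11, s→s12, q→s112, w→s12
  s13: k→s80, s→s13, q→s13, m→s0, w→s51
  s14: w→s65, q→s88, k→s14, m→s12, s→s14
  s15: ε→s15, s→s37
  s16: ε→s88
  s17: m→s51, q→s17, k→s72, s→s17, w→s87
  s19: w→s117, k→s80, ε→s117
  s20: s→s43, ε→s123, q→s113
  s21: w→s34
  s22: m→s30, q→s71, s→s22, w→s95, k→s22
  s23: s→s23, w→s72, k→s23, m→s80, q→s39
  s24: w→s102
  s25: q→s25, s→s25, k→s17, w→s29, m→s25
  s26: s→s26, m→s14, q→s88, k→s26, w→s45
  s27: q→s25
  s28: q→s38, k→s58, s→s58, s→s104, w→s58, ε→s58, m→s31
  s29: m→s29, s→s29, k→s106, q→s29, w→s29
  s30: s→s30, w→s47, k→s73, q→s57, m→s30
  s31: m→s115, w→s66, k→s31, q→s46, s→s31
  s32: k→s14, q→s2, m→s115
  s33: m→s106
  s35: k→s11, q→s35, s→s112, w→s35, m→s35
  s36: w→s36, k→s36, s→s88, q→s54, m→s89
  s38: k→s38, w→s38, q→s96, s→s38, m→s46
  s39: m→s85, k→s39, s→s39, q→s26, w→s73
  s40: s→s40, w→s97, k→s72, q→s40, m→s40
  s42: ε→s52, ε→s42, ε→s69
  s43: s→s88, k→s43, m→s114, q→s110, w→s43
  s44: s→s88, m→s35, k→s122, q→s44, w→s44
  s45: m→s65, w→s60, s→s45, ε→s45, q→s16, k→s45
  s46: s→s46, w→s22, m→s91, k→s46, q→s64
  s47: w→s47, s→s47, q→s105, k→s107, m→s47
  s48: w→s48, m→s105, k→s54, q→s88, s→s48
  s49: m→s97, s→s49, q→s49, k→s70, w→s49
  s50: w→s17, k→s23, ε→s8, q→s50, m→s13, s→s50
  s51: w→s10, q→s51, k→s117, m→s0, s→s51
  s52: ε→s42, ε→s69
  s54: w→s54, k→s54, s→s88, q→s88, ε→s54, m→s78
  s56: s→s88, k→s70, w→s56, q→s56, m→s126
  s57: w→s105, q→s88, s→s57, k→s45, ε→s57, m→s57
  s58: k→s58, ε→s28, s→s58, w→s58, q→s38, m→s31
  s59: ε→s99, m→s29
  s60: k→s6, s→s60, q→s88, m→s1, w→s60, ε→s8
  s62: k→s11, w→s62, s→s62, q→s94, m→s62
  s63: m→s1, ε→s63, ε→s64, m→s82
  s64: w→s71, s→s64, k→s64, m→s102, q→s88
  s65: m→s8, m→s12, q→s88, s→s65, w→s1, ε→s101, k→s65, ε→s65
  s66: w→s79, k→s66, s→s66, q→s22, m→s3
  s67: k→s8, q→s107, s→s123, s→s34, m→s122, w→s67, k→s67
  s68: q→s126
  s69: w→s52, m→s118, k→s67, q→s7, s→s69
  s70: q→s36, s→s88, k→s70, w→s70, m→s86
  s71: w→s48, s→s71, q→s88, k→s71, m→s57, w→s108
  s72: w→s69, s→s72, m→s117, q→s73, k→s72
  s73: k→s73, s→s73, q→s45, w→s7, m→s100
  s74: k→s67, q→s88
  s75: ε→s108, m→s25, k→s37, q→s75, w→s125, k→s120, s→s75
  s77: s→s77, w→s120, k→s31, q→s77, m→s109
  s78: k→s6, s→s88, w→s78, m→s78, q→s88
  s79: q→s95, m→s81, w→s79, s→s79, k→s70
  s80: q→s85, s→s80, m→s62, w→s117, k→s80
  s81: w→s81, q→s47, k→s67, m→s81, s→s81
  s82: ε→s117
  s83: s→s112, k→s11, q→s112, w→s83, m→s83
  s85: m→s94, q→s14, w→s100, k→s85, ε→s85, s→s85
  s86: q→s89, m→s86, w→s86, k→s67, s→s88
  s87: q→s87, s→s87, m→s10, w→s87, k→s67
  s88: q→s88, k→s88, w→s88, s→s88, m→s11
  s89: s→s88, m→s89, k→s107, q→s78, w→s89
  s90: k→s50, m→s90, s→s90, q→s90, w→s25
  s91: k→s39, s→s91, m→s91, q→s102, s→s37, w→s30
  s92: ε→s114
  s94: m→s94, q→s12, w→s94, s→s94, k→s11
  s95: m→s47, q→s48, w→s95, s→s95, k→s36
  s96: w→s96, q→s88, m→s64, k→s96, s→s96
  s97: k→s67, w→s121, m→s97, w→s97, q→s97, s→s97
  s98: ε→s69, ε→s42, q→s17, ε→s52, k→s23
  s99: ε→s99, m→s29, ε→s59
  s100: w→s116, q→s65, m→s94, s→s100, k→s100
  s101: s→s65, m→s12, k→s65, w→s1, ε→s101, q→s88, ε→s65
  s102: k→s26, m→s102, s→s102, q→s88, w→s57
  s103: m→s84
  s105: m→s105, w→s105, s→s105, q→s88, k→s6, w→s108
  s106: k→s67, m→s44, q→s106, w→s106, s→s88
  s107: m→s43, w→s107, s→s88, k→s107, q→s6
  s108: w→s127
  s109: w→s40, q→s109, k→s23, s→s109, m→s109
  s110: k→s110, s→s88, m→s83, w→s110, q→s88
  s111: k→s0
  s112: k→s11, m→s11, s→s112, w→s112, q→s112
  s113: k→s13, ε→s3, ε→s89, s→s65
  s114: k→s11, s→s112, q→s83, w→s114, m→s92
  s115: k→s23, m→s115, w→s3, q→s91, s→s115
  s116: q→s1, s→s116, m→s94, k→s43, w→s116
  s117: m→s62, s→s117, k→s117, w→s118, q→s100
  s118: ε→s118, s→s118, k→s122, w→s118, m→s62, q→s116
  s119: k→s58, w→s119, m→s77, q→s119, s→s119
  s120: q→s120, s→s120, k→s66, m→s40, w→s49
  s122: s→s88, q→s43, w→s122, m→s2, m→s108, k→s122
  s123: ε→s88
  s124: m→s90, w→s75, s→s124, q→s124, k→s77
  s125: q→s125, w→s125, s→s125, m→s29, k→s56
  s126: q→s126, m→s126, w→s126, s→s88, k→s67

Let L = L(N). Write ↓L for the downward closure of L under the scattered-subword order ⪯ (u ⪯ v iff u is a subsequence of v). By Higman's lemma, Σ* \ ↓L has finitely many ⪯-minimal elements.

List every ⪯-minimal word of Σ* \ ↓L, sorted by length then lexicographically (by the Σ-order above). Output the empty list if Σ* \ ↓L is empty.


|Q|=128, |F|=87, |δ|=518 (37 ε).
min D↑ (86 st, q0=0, F={43}): 0:w→0,q→0,s→0,m→1,k→2 1:w→3,q→1,s→1,m→4,k→5 2:w→2,q→2,s→2,m→5,k→6 3:w→7,q→3,s→3,m→8,k→9 4:w→8,q→4,s→4,m→4,k→10 5:w→9,q→5,s→5,m→11,k→12 6:w→6,q→13,s→6,m→12,k→6 7:w→7,q→7,s→7,m→14,k→15 8:w→14,q→8,s→8,m→8,k→16 9:w→17,q→9,s→9,m→18,k→19 10:w→16,q→10,s→10,m→20,k→21 11:w→18,q→11,s→11,m→11,k→21 12:w→19,q→22,s→12,m→23,k→12 13:w→13,q→24,s→13,m→22,k→13 14:w→14,q→14,s→14,m→14,k→25 15:w→15,q→15,s→26,m→27,k→28 16:w→29,q→16,s→16,m→30,k→31 17:w→17,q→17,s→17,m→32,k→28 18:w→32,q→18,s→18,m→18,k→31 19:w→33,q→34,s→19,m→35,k→19 20:w→30,q→20,s→20,m→36,k→37 21:w→31,q→38,s→21,m→37,k→21 22:w→34,q→39,s→22,m→40,k→22 23:w→35,q→40,s→23,m→23,k→21 24:w→24,q→26,s→24,m→39,k→24 25:w→25,q→25,s→26,m→41,k→42 26:w→26,q→26,s→26,m→43,k→26 27:w→27,q→27,s→26,m→27,k→42 28:w→28,q→44,s→26,m→45,k→28 29:w→29,q→29,s→29,m→46,k→42 30:w→46,q→30,s→30,m→36,k→47 31:w→48,q→49,s→31,m→47,k→31 32:w→32,q→32,s→32,m→32,k→42 33:w→33,q→50,s→33,m→51,k→28 34:w→50,q→52,s→34,m→53,k→34 35:w→51,q→53,s→35,m→35,k→31 36:w→36,q→36,s→36,m→36,k→43 37:w→47,q→54,s→37,m→55,k→37 38:w→49,q→56,s→38,m→54,k→38 39:w→52,q→26,s→39,m→57,k→39 40:w→53,q→57,s→40,m→40,k→38 41:w→41,q→41,s→26,m→58,k→59 42:w→42,q→60,s→26,m→59,k→42 43:w→43,q→43,s→43,m→43,k→43 44:w→44,q→61,s→26,m→62,k→44 45:w→45,q→62,s→26,m→45,k→42 46:w→46,q→46,s→46,m→36,k→59 47:w→63,q→64,s→47,m→55,k→47 48:w→48,q→65,s→48,m→63,k→42 49:w→65,q→66,s→49,m→64,k→49 50:w→50,q→67,s→50,m→68,k→44 51:w→51,q→68,s→51,m→51,k→42 52:w→67,q→26,s→52,m→69,k→52 53:w→68,q→69,s→53,m→53,k→49 54:w→64,q→70,s→54,m→71,k→54 55:w→55,q→71,s→55,m→55,k→43 56:w→66,q→26,s→56,m→70,k→56 57:w→69,q→26,s→57,m→57,k→56 58:w→58,q→58,s→72,m→58,k→43 59:w→59,q→73,s→26,m→74,k→59 60:w→60,q→75,s→26,m→73,k→60 61:w→61,q→26,s→26,m→76,k→61 62:w→62,q→76,s→26,m→62,k→60 63:w→63,q→77,s→63,m→55,k→59 64:w→77,q→78,s→64,m→71,k→64 65:w→65,q→79,s→65,m→77,k→60 66:w→79,q→26,s→66,m→78,k→66 67:w→67,q→26,s→67,m→80,k→61 68:w→68,q→80,s→68,m→68,k→60 69:w→80,q→26,s→69,m→69,k→66 70:w→78,q→26,s→70,m→81,k→70 71:w→71,q→81,s→71,m→71,k→43 72:w→72,q→72,s→72,m→43,k→43 73:w→73,q→82,s→26,m→83,k→73 74:w→74,q→83,s→72,m→74,k→43 75:w→75,q→26,s→26,m→82,k→75 76:w→76,q→26,s→26,m→76,k→75 77:w→77,q→84,s→77,m→71,k→73 78:w→84,q→26,s→78,m→81,k→78 79:w→79,q→26,s→79,m→84,k→75 80:w→80,q→26,s→80,m→80,k→75 81:w→81,q→72,s→81,m→81,k→43 82:w→82,q→26,s→26,m→85,k→82 83:w→83,q→85,s→72,m→83,k→43 84:w→84,q→26,s→84,m→81,k→82 85:w→85,q→72,s→72,m→85,k→43 [Hopcroft].
'mwwksm': run [101, 94, 76, 54, 29, 5, 1] end={s11} rej; 6/6 del acc.
'mmkmmk': run [101, 94, 75, 53, 32, 14, 1] end={s11} ∉↓L; 6/6 deletions ∈↓L.
'kkqqqm': run [101, 94, 74, 48, 27, 4, 1] end={s11} ∉↓L; 6/6 deletions ∈↓L.
3 words, ⪯-incomp.

Antichain: [mwwksm, mmkmmk, kkqqqm].


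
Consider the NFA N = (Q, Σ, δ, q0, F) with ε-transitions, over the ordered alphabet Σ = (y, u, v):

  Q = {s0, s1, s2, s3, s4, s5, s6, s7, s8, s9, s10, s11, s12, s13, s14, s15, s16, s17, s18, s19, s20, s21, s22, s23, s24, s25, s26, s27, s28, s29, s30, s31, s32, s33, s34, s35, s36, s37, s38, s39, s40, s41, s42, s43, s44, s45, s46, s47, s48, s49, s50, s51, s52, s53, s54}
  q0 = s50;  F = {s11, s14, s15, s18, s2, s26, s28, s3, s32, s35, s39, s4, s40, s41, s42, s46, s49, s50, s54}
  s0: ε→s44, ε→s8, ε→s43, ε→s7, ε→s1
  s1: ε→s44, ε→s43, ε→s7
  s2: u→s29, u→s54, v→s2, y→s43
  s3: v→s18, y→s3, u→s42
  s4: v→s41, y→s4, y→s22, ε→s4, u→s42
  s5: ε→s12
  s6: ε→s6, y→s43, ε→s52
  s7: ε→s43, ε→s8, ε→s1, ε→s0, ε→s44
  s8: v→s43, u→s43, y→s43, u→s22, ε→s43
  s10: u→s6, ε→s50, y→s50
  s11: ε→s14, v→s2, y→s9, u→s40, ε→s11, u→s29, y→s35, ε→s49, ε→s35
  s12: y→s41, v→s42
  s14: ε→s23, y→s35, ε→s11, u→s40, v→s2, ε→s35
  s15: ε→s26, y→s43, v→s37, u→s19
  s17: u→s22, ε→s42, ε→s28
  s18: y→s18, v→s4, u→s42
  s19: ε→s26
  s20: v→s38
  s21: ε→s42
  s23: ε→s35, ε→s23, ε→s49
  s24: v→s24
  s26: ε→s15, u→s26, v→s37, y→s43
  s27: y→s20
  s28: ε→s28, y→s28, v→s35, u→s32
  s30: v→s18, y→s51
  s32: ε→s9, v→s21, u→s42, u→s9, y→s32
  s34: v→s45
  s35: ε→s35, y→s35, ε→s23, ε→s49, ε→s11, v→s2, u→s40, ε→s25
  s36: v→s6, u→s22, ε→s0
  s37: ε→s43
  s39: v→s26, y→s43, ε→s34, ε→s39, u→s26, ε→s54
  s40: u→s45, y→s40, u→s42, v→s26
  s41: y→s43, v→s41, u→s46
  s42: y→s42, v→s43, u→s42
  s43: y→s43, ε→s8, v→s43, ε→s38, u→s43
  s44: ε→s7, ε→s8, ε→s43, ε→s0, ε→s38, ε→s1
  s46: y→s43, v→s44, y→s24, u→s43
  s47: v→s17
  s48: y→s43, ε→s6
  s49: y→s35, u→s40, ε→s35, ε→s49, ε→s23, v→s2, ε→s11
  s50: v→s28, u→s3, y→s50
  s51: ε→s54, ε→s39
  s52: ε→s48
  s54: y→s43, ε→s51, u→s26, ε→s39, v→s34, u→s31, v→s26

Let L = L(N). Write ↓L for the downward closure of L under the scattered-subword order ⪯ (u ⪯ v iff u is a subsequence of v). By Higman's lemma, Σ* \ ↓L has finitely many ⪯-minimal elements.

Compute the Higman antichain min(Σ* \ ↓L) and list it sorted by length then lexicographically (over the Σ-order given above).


|Q|=55, |F|=19, |δ|=154 (65 ε).
min D↑ (15 st, q0=0, F={7}): 0:y→0,u→1,v→2 1:y→1,u→3,v→4 2:y→2,u→5,v→6 3:y→3,u→3,v→7 4:y→4,u→3,v→8 5:y→5,u→3,v→3 6:y→6,u→9,v→10 7:y→7,u→7,v→7 8:y→8,u→3,v→11 9:y→9,u→3,v→12 10:y→7,u→13,v→10 11:y→7,u→14,v→11 12:y→7,u→12,v→7 13:y→7,u→12,v→12 14:y→7,u→7,v→7 (ε-aug+det+¬).
'uuv': run [39, 30, 18, 10] end={s0,s1,s22,s24,s37,s38,s43,s44,s7,s8} ∉↓L; 3/3 deletions ∈↓L.
'vuvv': run [39, 37, 26, 17, 7] end={s22,s24,s37,s38,s43,s45,s8} rej; 4/4 deletions ∈↓L.
'vvvy': run [39, 37, 34, 23, 5] end={s22,s24,s38,s43,s8} — reject; 4/4 del acc.
'uvvvuu': |S_i|=[39, 30, 21, 15, 11, 10, 4] end={s22,s38,s43,s8} — reject; 6/6 single-dels accept.
4 words, ⪯-incomp.

min(Σ*\↓L) = [uuv, vuvv, vvvy, uvvvuu].


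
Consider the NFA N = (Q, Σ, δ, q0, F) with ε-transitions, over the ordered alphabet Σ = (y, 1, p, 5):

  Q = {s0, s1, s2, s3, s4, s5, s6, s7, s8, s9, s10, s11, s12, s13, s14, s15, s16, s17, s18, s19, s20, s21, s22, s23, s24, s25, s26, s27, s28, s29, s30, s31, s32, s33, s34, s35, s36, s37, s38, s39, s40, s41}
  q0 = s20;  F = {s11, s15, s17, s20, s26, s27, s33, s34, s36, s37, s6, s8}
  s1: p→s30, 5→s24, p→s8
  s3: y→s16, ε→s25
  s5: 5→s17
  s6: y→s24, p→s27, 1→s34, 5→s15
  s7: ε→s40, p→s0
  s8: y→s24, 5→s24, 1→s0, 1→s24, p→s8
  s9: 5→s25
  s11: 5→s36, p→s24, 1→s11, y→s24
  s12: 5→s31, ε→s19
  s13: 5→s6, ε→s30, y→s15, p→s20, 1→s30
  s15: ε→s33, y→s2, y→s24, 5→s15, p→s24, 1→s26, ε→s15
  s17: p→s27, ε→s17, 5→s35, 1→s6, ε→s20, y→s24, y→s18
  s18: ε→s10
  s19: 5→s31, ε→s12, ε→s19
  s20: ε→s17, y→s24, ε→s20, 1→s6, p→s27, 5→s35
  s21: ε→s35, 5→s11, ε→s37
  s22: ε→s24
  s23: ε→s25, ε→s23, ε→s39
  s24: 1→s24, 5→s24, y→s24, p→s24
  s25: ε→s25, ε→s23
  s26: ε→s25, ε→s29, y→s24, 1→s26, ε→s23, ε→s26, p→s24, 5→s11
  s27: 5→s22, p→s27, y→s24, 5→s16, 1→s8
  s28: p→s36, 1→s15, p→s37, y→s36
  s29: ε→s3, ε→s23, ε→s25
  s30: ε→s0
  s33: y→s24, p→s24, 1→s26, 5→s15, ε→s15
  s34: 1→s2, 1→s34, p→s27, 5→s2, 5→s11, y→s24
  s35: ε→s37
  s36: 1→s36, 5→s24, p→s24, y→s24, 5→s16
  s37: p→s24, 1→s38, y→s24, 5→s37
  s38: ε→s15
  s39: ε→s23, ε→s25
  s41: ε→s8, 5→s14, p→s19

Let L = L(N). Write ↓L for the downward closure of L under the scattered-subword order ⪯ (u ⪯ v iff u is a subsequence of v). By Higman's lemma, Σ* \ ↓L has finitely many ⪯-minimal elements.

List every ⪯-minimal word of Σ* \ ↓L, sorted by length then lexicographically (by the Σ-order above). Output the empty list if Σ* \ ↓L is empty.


|Q|=42, |F|=12, |δ|=114 (35 ε).
min D↑ (11 st, q0=0, F={1}): 0:y→1,1→2,p→3,5→4 1:y→1,1→1,p→1,5→1 2:y→1,1→5,p→3,5→6 3:y→1,1→7,p→3,5→1 4:y→1,1→6,p→1,5→4 5:y→1,1→5,p→3,5→8 6:y→1,1→9,p→1,5→6 7:y→1,1→1,p→7,5→1 8:y→1,1→8,p→1,5→10 9:y→1,1→9,p→1,5→8 10:y→1,1→10,p→1,5→1.
'y': N↓-sim [26, 5] end={s10,s16,s18,s2,s24} rej; 1/1 del acc.
'p5': N↓-sim [26, 6, 3] end={s16,s22,s24} — reject; 2/2 del acc.
'5p': |S_i|=[26, 17, 1] end={s24} rej; 2/2 deletions ∈↓L.
'p11': |S_i|=[26, 6, 3, 2] end={s0,s24} ∉↓L; 3/3 deletions ∈↓L.
'11555': |S_i|=[26, 20, 16, 6, 3, 2] end={s16,s24} — reject; 5/5 single-dels accept.
5 obstructions.

min(Σ*\↓L) = [y, p5, 5p, p11, 11555].
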